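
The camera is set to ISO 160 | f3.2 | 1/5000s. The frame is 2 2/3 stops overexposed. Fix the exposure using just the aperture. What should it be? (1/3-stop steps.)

Overexposed by 2 2/3 stops → need 2 2/3 stops darker.
Aperture: f/3.2 → f/3.5 → f/4 → f/4.5 → f/5 → f/5.6 → f/6.3 → f/7.1 → f/8.

f/8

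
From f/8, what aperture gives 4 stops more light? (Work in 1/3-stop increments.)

f/2

Aperture: f/8 → f/7.1 → f/6.3 → f/5.6 → f/5 → f/4.5 → f/4 → f/3.5 → f/3.2 → f/2.8 → f/2.5 → f/2.2 → f/2 — 4 stops opened up (brighter).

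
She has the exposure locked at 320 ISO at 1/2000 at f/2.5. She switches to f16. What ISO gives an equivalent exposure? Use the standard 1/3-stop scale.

ISO 12800

Aperture: f/2.5 → f/2.8 → f/3.2 → f/3.5 → f/4 → f/4.5 → f/5 → f/5.6 → f/6.3 → f/7.1 → f/8 → f/9 → f/10 → f/11 → f/13 → f/14 → f/16 — 5 1/3 stops stopped down (darker).
Need 5 1/3 stops brighter from the ISO: 320 → 400 → 500 → 640 → 800 → 1000 → 1250 → 1600 → 2000 → 2500 → 3200 → 4000 → 5000 → 6400 → 8000 → 10000 → 12800.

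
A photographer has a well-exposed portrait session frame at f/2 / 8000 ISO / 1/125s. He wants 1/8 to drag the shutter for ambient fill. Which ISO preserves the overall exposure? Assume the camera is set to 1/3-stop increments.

ISO 500

Shutter speed: 1/125 → 1/100 → 1/80 → 1/60 → 1/50 → 1/40 → 1/30 → 1/25 → 1/20 → 1/15 → 1/13 → 1/10 → 1/8 — 4 stops longer (brighter).
Need 4 stops darker from the ISO: 8000 → 6400 → 5000 → 4000 → 3200 → 2500 → 2000 → 1600 → 1250 → 1000 → 800 → 640 → 500.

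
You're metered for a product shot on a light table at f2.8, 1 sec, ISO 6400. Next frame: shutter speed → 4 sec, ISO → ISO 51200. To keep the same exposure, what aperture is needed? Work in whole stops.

f/16

Shutter speed: 1 → 2 → 4 — 2 stops slower (brighter).
ISO: 6400 → 12800 → 25600 → 51200 — 3 stops higher (brighter).
Net change so far: 5 stops brighter. Offset with the aperture: f/2.8 → f/4 → f/5.6 → f/8 → f/11 → f/16.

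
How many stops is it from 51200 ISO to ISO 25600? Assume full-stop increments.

1 stop

51200 → 25600 — count the steps: 1 stop.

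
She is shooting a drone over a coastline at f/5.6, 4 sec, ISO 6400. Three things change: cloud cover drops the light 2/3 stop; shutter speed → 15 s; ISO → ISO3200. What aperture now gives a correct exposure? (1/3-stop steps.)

Scene light: 2/3 stop darker.
Shutter speed: 4 → 5 → 6 → 8 → 10 → 13 → 15 — 2 stops longer (brighter).
ISO: 6400 → 5000 → 4000 → 3200 — 1 stop dropped (darker).
Net so far: 1/3 stop brighter. Aperture: f/5.6 → f/6.3.

f/6.3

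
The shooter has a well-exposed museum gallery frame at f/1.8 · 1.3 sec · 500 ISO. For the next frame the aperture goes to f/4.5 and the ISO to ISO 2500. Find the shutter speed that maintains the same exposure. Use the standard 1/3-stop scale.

Aperture: f/1.8 → f/2 → f/2.2 → f/2.5 → f/2.8 → f/3.2 → f/3.5 → f/4 → f/4.5 — 2 2/3 stops smaller aperture (darker).
ISO: 500 → 640 → 800 → 1000 → 1250 → 1600 → 2000 → 2500 — 2 1/3 stops higher (brighter).
Net change so far: 1/3 stop darker. Offset with the shutter speed: 1.3 → 1.6.

1.6 s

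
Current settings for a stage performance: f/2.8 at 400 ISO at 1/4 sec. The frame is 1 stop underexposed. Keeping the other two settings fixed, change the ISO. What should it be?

ISO 800

Underexposed by 1 stop → need 1 stop brighter.
ISO: 400 → 800.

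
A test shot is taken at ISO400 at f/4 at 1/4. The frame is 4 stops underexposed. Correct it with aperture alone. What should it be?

f/1.0

Underexposed by 4 stops → need 4 stops brighter.
Aperture: f/4 → f/2.8 → f/2 → f/1.4 → f/1.0.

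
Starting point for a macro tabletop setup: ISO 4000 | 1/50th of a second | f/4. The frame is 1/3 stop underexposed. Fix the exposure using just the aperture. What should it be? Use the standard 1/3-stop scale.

f/3.5

Underexposed by 1/3 stop → need 1/3 stop brighter.
Aperture: f/4 → f/3.5.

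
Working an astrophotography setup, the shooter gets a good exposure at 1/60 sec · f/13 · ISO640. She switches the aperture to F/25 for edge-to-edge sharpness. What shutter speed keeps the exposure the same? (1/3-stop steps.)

1/15s

Aperture: f/13 → f/14 → f/16 → f/18 → f/20 → f/22 → f/25 — 2 stops smaller aperture (darker).
Need 2 stops brighter from the shutter speed: 1/60 → 1/50 → 1/40 → 1/30 → 1/25 → 1/20 → 1/15.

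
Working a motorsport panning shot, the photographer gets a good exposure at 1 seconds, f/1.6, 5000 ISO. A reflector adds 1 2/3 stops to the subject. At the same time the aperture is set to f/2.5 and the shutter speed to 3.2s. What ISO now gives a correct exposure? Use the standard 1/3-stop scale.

ISO 1250

Scene light: 1 2/3 stops brighter.
Aperture: f/1.6 → f/1.8 → f/2 → f/2.2 → f/2.5 — 1 1/3 stops narrower (darker).
Shutter speed: 1 → 1.3 → 1.6 → 2 → 2.5 → 3.2 — 1 2/3 stops slower (brighter).
Net so far: 2 stops brighter. ISO: 5000 → 4000 → 3200 → 2500 → 2000 → 1600 → 1250.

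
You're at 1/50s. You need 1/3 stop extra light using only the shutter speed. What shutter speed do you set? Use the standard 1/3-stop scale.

Shutter speed: 1/50 → 1/40 — 1/3 stop slower (brighter).

1/40s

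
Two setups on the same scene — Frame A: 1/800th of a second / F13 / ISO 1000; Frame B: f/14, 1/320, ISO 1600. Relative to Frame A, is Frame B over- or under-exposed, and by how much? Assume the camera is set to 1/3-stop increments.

Aperture: f/13 → f/14 — 1/3 stop stopped down (darker).
Shutter speed: 1/800 → 1/640 → 1/500 → 1/400 → 1/320 — 1 1/3 stops slower (brighter).
ISO: 1000 → 1250 → 1600 — 2/3 stop higher (brighter).
Net: −1/3 +1 1/3 +2/3 = +1 2/3 stops.

1 2/3 stops brighter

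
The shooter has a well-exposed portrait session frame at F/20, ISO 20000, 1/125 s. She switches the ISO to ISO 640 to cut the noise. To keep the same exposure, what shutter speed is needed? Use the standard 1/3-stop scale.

ISO: 20000 → 16000 → 12800 → 10000 → 8000 → 6400 → 5000 → 4000 → 3200 → 2500 → 2000 → 1600 → 1250 → 1000 → 800 → 640 — 5 stops dropped (darker).
Need 5 stops brighter from the shutter speed: 1/125 → 1/100 → 1/80 → 1/60 → 1/50 → 1/40 → 1/30 → 1/25 → 1/20 → 1/15 → 1/13 → 1/10 → 1/8 → 1/6 → 1/5 → 1/4.

1/4s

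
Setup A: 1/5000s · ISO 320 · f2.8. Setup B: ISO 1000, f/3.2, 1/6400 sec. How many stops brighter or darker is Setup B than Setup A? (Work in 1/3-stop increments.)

1 stop brighter

Aperture: f/2.8 → f/3.2 — 1/3 stop smaller aperture (darker).
Shutter speed: 1/5000 → 1/6400 — 1/3 stop faster (darker).
ISO: 320 → 400 → 500 → 640 → 800 → 1000 — 1 2/3 stops higher (brighter).
Net: −1/3 −1/3 +1 2/3 = +1 stop.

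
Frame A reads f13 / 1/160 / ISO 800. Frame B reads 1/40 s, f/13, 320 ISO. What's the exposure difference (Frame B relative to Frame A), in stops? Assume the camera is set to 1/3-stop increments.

Aperture: unchanged.
Shutter speed: 1/160 → 1/125 → 1/100 → 1/80 → 1/60 → 1/50 → 1/40 — 2 stops slower (brighter).
ISO: 800 → 640 → 500 → 400 → 320 — 1 1/3 stops dropped (darker).
Net: +2 −1 1/3 = +2/3 stops.

2/3 stop brighter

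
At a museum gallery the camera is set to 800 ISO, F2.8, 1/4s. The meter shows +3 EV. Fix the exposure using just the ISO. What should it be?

ISO 100

Overexposed by 3 stops → need 3 stops darker.
ISO: 800 → 400 → 200 → 100.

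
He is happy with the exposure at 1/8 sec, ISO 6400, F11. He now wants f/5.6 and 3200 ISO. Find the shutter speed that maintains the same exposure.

1/15s

Aperture: f/11 → f/8 → f/5.6 — 2 stops wider (brighter).
ISO: 6400 → 3200 — 1 stop lower (darker).
Net change so far: 1 stop brighter. Offset with the shutter speed: 1/8 → 1/15.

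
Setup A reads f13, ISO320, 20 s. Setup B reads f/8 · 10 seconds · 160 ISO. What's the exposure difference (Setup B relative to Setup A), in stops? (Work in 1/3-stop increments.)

Aperture: f/13 → f/11 → f/10 → f/9 → f/8 — 1 1/3 stops larger aperture (brighter).
Shutter speed: 20 → 15 → 13 → 10 — 1 stop faster (darker).
ISO: 320 → 250 → 200 → 160 — 1 stop lower (darker).
Net: +1 1/3 −1 −1 = −2/3 stops.

2/3 stop darker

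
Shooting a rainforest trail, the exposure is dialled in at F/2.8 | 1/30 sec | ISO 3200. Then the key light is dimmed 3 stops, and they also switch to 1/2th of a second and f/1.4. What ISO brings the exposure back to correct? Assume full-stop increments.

Scene light: 3 stops darker.
Shutter speed: 1/30 → 1/15 → 1/8 → 1/4 → 1/2 — 4 stops slower (brighter).
Aperture: f/2.8 → f/2 → f/1.4 — 2 stops opened up (brighter).
Net so far: 3 stops brighter. ISO: 3200 → 1600 → 800 → 400.

ISO 400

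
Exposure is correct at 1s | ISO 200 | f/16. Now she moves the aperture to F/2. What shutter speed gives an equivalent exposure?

1/60s

Aperture: f/16 → f/11 → f/8 → f/5.6 → f/4 → f/2.8 → f/2 — 6 stops opened up (brighter).
Need 6 stops darker from the shutter speed: 1 → 1/2 → 1/4 → 1/8 → 1/15 → 1/30 → 1/60.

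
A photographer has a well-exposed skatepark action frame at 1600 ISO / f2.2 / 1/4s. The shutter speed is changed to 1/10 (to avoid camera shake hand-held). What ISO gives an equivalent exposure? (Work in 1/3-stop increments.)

ISO 4000

Shutter speed: 1/4 → 1/5 → 1/6 → 1/8 → 1/10 — 1 1/3 stops faster (darker).
Need 1 1/3 stops brighter from the ISO: 1600 → 2000 → 2500 → 3200 → 4000.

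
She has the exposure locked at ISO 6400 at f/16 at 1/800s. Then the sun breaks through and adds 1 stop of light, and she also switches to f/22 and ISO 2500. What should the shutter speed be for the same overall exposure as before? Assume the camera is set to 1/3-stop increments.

Scene light: 1 stop brighter.
Aperture: f/16 → f/18 → f/20 → f/22 — 1 stop narrower (darker).
ISO: 6400 → 5000 → 4000 → 3200 → 2500 — 1 1/3 stops dropped (darker).
Net so far: 1 1/3 stops darker. Shutter speed: 1/800 → 1/640 → 1/500 → 1/400 → 1/320.

1/320s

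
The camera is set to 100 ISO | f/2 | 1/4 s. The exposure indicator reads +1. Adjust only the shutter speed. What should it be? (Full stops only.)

Overexposed by 1 stop → need 1 stop darker.
Shutter speed: 1/4 → 1/8.

1/8s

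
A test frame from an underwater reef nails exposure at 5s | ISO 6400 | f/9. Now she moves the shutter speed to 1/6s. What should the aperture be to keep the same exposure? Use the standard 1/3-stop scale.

Shutter speed: 5 → 4 → 3.2 → 2.5 → 2 → 1.6 → 1.3 → 1 → 0.8 → 0.6 → 0.5 → 0.4 → 0.3 → 1/4 → 1/5 → 1/6 — 5 stops faster (darker).
Need 5 stops brighter from the aperture: f/9 → f/8 → f/7.1 → f/6.3 → f/5.6 → f/5 → f/4.5 → f/4 → f/3.5 → f/3.2 → f/2.8 → f/2.5 → f/2.2 → f/2 → f/1.8 → f/1.6.

f/1.6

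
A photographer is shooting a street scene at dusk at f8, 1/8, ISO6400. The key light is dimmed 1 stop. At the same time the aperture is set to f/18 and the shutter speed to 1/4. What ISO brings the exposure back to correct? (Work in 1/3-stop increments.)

Scene light: 1 stop darker.
Aperture: f/8 → f/9 → f/10 → f/11 → f/13 → f/14 → f/16 → f/18 — 2 1/3 stops stopped down (darker).
Shutter speed: 1/8 → 1/6 → 1/5 → 1/4 — 1 stop longer (brighter).
Net so far: 2 1/3 stops darker. ISO: 6400 → 8000 → 10000 → 12800 → 16000 → 20000 → 25600 → 32000.

ISO 32000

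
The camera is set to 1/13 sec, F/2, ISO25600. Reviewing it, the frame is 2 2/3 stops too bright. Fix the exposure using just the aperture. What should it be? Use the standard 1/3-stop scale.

f/5

Overexposed by 2 2/3 stops → need 2 2/3 stops darker.
Aperture: f/2 → f/2.2 → f/2.5 → f/2.8 → f/3.2 → f/3.5 → f/4 → f/4.5 → f/5.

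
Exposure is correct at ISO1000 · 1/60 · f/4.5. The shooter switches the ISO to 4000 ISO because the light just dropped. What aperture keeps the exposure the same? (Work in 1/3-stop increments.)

f/9

ISO: 1000 → 1250 → 1600 → 2000 → 2500 → 3200 → 4000 — 2 stops raised (brighter).
Need 2 stops darker from the aperture: f/4.5 → f/5 → f/5.6 → f/6.3 → f/7.1 → f/8 → f/9.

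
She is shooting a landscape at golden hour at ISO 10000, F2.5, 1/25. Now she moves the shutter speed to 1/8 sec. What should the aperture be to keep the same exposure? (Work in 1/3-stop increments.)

f/4.5

Shutter speed: 1/25 → 1/20 → 1/15 → 1/13 → 1/10 → 1/8 — 1 2/3 stops slower (brighter).
Need 1 2/3 stops darker from the aperture: f/2.5 → f/2.8 → f/3.2 → f/3.5 → f/4 → f/4.5.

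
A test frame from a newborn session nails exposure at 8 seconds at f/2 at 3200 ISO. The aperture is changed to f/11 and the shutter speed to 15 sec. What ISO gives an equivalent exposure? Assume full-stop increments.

Aperture: f/2 → f/2.8 → f/4 → f/5.6 → f/8 → f/11 — 5 stops narrower (darker).
Shutter speed: 8 → 15 — 1 stop longer (brighter).
Net change so far: 4 stops darker. Offset with the ISO: 3200 → 6400 → 12800 → 25600 → 51200.

ISO 51200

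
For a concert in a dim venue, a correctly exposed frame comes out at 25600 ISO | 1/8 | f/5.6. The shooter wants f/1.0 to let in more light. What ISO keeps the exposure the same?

Aperture: f/5.6 → f/4 → f/2.8 → f/2 → f/1.4 → f/1.0 — 5 stops wider (brighter).
Need 5 stops darker from the ISO: 25600 → 12800 → 6400 → 3200 → 1600 → 800.

ISO 800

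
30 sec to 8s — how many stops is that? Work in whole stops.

2 stops

30 → 15 → 8 — count the steps: 2 stops.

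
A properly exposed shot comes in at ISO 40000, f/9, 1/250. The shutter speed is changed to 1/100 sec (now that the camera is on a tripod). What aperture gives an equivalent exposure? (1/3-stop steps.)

f/14

Shutter speed: 1/250 → 1/200 → 1/160 → 1/125 → 1/100 — 1 1/3 stops slower (brighter).
Need 1 1/3 stops darker from the aperture: f/9 → f/10 → f/11 → f/13 → f/14.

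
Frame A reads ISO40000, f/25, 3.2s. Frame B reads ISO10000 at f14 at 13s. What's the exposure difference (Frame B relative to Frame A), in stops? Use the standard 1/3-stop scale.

Aperture: f/25 → f/22 → f/20 → f/18 → f/16 → f/14 — 1 2/3 stops wider (brighter).
Shutter speed: 3.2 → 4 → 5 → 6 → 8 → 10 → 13 — 2 stops longer (brighter).
ISO: 40000 → 32000 → 25600 → 20000 → 16000 → 12800 → 10000 — 2 stops dropped (darker).
Net: +1 2/3 +2 −2 = +1 2/3 stops.

1 2/3 stops brighter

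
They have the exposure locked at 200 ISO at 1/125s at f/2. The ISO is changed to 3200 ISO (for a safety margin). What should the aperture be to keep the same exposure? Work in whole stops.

f/8

ISO: 200 → 400 → 800 → 1600 → 3200 — 4 stops raised (brighter).
Need 4 stops darker from the aperture: f/2 → f/2.8 → f/4 → f/5.6 → f/8.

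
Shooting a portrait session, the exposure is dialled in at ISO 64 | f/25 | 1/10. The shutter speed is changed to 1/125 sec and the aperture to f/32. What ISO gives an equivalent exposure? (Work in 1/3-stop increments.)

Shutter speed: 1/10 → 1/13 → 1/15 → 1/20 → 1/25 → 1/30 → 1/40 → 1/50 → 1/60 → 1/80 → 1/100 → 1/125 — 3 2/3 stops shorter (darker).
Aperture: f/25 → f/29 → f/32 — 2/3 stop stopped down (darker).
Net change so far: 4 1/3 stops darker. Offset with the ISO: 64 → 80 → 100 → 125 → 160 → 200 → 250 → 320 → 400 → 500 → 640 → 800 → 1000 → 1250.

ISO 1250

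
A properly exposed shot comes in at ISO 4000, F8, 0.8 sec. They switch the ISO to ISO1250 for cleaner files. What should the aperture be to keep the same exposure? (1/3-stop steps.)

f/4.5

ISO: 4000 → 3200 → 2500 → 2000 → 1600 → 1250 — 1 2/3 stops dropped (darker).
Need 1 2/3 stops brighter from the aperture: f/8 → f/7.1 → f/6.3 → f/5.6 → f/5 → f/4.5.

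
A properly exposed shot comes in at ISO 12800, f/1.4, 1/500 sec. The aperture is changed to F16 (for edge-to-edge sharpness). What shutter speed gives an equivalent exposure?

Aperture: f/1.4 → f/2 → f/2.8 → f/4 → f/5.6 → f/8 → f/11 → f/16 — 7 stops smaller aperture (darker).
Need 7 stops brighter from the shutter speed: 1/500 → 1/250 → 1/125 → 1/60 → 1/30 → 1/15 → 1/8 → 1/4.

1/4s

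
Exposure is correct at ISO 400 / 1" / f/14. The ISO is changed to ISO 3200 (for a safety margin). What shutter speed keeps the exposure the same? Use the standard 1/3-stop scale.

ISO: 400 → 500 → 640 → 800 → 1000 → 1250 → 1600 → 2000 → 2500 → 3200 — 3 stops higher (brighter).
Need 3 stops darker from the shutter speed: 1 → 0.8 → 0.6 → 0.5 → 0.4 → 0.3 → 1/4 → 1/5 → 1/6 → 1/8.

1/8s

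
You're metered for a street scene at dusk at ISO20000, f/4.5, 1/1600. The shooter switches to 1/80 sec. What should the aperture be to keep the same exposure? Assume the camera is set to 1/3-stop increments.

Shutter speed: 1/1600 → 1/1250 → 1/1000 → 1/800 → 1/640 → 1/500 → 1/400 → 1/320 → 1/250 → 1/200 → 1/160 → 1/125 → 1/100 → 1/80 — 4 1/3 stops longer (brighter).
Need 4 1/3 stops darker from the aperture: f/4.5 → f/5 → f/5.6 → f/6.3 → f/7.1 → f/8 → f/9 → f/10 → f/11 → f/13 → f/14 → f/16 → f/18 → f/20.

f/20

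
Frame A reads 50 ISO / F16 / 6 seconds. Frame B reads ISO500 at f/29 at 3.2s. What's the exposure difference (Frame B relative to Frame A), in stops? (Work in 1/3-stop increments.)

2/3 stop brighter

Aperture: f/16 → f/18 → f/20 → f/22 → f/25 → f/29 — 1 2/3 stops narrower (darker).
Shutter speed: 6 → 5 → 4 → 3.2 — 1 stop shorter (darker).
ISO: 50 → 64 → 80 → 100 → 125 → 160 → 200 → 250 → 320 → 400 → 500 — 3 1/3 stops raised (brighter).
Net: −1 2/3 −1 +3 1/3 = +2/3 stops.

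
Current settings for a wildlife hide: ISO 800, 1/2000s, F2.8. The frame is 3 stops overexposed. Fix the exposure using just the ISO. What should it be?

ISO 100

Overexposed by 3 stops → need 3 stops darker.
ISO: 800 → 400 → 200 → 100.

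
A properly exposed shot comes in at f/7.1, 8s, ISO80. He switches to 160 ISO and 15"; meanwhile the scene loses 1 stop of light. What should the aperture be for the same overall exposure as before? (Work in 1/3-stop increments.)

Scene light: 1 stop darker.
ISO: 80 → 100 → 125 → 160 — 1 stop higher (brighter).
Shutter speed: 8 → 10 → 13 → 15 — 1 stop longer (brighter).
Net so far: 1 stop brighter. Aperture: f/7.1 → f/8 → f/9 → f/10.

f/10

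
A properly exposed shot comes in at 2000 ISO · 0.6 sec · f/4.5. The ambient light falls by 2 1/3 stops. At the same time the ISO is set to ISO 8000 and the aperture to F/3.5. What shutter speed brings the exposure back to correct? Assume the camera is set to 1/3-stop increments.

Scene light: 2 1/3 stops darker.
ISO: 2000 → 2500 → 3200 → 4000 → 5000 → 6400 → 8000 — 2 stops raised (brighter).
Aperture: f/4.5 → f/4 → f/3.5 — 2/3 stop wider (brighter).
Net so far: 1/3 stop brighter. Shutter speed: 0.6 → 0.5.

0.5 s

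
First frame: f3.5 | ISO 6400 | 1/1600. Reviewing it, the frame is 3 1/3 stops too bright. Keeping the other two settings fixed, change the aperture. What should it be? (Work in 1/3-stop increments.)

f/11

Overexposed by 3 1/3 stops → need 3 1/3 stops darker.
Aperture: f/3.5 → f/4 → f/4.5 → f/5 → f/5.6 → f/6.3 → f/7.1 → f/8 → f/9 → f/10 → f/11.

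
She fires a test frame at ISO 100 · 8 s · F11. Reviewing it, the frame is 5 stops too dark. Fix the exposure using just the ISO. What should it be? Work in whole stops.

ISO 3200

Underexposed by 5 stops → need 5 stops brighter.
ISO: 100 → 200 → 400 → 800 → 1600 → 3200.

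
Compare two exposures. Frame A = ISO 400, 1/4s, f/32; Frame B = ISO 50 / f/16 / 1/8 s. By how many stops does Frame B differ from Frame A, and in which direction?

Aperture: f/32 → f/22 → f/16 — 2 stops wider (brighter).
Shutter speed: 1/4 → 1/8 — 1 stop shorter (darker).
ISO: 400 → 200 → 100 → 50 — 3 stops lower (darker).
Net: +2 −1 −3 = −2 stops.

2 stops darker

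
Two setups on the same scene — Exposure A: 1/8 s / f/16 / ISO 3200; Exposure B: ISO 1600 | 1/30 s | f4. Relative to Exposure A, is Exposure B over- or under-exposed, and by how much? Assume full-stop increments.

1 stop brighter

Aperture: f/16 → f/11 → f/8 → f/5.6 → f/4 — 4 stops wider (brighter).
Shutter speed: 1/8 → 1/15 → 1/30 — 2 stops shorter (darker).
ISO: 3200 → 1600 — 1 stop lower (darker).
Net: +4 −2 −1 = +1 stop.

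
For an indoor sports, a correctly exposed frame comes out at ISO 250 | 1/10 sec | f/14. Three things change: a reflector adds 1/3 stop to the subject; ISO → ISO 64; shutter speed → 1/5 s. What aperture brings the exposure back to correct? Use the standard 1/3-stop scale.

Scene light: 1/3 stop brighter.
ISO: 250 → 200 → 160 → 125 → 100 → 80 → 64 — 2 stops dropped (darker).
Shutter speed: 1/10 → 1/8 → 1/6 → 1/5 — 1 stop slower (brighter).
Net so far: 2/3 stop darker. Aperture: f/14 → f/13 → f/11.

f/11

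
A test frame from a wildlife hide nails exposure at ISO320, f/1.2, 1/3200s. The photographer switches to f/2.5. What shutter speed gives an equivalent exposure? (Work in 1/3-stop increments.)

1/800s

Aperture: f/1.2 → f/1.4 → f/1.6 → f/1.8 → f/2 → f/2.2 → f/2.5 — 2 stops stopped down (darker).
Need 2 stops brighter from the shutter speed: 1/3200 → 1/2500 → 1/2000 → 1/1600 → 1/1250 → 1/1000 → 1/800.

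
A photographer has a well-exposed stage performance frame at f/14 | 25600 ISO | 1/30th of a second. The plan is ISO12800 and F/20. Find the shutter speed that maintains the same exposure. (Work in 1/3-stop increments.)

ISO: 25600 → 20000 → 16000 → 12800 — 1 stop dropped (darker).
Aperture: f/14 → f/16 → f/18 → f/20 — 1 stop narrower (darker).
Net change so far: 2 stops darker. Offset with the shutter speed: 1/30 → 1/25 → 1/20 → 1/15 → 1/13 → 1/10 → 1/8.

1/8s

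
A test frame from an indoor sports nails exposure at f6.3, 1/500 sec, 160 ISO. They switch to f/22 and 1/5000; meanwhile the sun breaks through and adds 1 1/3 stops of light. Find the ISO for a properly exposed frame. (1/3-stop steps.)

Scene light: 1 1/3 stops brighter.
Aperture: f/6.3 → f/7.1 → f/8 → f/9 → f/10 → f/11 → f/13 → f/14 → f/16 → f/18 → f/20 → f/22 — 3 2/3 stops stopped down (darker).
Shutter speed: 1/500 → 1/640 → 1/800 → 1/1000 → 1/1250 → 1/1600 → 1/2000 → 1/2500 → 1/3200 → 1/4000 → 1/5000 — 3 1/3 stops shorter (darker).
Net so far: 5 2/3 stops darker. ISO: 160 → 200 → 250 → 320 → 400 → 500 → 640 → 800 → 1000 → 1250 → 1600 → 2000 → 2500 → 3200 → 4000 → 5000 → 6400 → 8000.

ISO 8000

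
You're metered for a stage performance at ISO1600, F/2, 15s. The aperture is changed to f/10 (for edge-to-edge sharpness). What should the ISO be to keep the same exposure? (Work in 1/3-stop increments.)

ISO 40000

Aperture: f/2 → f/2.2 → f/2.5 → f/2.8 → f/3.2 → f/3.5 → f/4 → f/4.5 → f/5 → f/5.6 → f/6.3 → f/7.1 → f/8 → f/9 → f/10 — 4 2/3 stops smaller aperture (darker).
Need 4 2/3 stops brighter from the ISO: 1600 → 2000 → 2500 → 3200 → 4000 → 5000 → 6400 → 8000 → 10000 → 12800 → 16000 → 20000 → 25600 → 32000 → 40000.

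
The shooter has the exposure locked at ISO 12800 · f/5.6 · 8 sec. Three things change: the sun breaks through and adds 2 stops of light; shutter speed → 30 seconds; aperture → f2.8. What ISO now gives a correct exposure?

Scene light: 2 stops brighter.
Shutter speed: 8 → 15 → 30 — 2 stops longer (brighter).
Aperture: f/5.6 → f/4 → f/2.8 — 2 stops wider (brighter).
Net so far: 6 stops brighter. ISO: 12800 → 6400 → 3200 → 1600 → 800 → 400 → 200.

ISO 200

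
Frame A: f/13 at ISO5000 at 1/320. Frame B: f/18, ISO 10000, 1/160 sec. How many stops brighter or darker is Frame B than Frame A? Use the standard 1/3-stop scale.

1 stop brighter

Aperture: f/13 → f/14 → f/16 → f/18 — 1 stop smaller aperture (darker).
Shutter speed: 1/320 → 1/250 → 1/200 → 1/160 — 1 stop slower (brighter).
ISO: 5000 → 6400 → 8000 → 10000 — 1 stop raised (brighter).
Net: −1 +1 +1 = +1 stop.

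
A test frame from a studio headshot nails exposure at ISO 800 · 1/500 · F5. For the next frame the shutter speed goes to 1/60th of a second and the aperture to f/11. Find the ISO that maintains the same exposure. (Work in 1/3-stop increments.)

Shutter speed: 1/500 → 1/400 → 1/320 → 1/250 → 1/200 → 1/160 → 1/125 → 1/100 → 1/80 → 1/60 — 3 stops longer (brighter).
Aperture: f/5 → f/5.6 → f/6.3 → f/7.1 → f/8 → f/9 → f/10 → f/11 — 2 1/3 stops stopped down (darker).
Net change so far: 2/3 stop brighter. Offset with the ISO: 800 → 640 → 500.

ISO 500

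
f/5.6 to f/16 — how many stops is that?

f/5.6 → f/8 → f/11 → f/16 — count the steps: 3 stops.

3 stops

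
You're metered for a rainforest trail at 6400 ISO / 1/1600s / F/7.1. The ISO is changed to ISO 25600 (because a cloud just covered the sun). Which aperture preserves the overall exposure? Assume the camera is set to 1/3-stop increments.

ISO: 6400 → 8000 → 10000 → 12800 → 16000 → 20000 → 25600 — 2 stops raised (brighter).
Need 2 stops darker from the aperture: f/7.1 → f/8 → f/9 → f/10 → f/11 → f/13 → f/14.

f/14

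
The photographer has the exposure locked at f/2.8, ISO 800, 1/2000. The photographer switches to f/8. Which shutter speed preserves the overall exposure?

Aperture: f/2.8 → f/4 → f/5.6 → f/8 — 3 stops smaller aperture (darker).
Need 3 stops brighter from the shutter speed: 1/2000 → 1/1000 → 1/500 → 1/250.

1/250s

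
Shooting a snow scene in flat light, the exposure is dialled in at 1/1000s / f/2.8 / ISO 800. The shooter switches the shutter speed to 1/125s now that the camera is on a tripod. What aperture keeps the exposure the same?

Shutter speed: 1/1000 → 1/500 → 1/250 → 1/125 — 3 stops longer (brighter).
Need 3 stops darker from the aperture: f/2.8 → f/4 → f/5.6 → f/8.

f/8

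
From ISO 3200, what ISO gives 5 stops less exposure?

ISO 100

ISO: 3200 → 1600 → 800 → 400 → 200 → 100 — 5 stops lower (darker).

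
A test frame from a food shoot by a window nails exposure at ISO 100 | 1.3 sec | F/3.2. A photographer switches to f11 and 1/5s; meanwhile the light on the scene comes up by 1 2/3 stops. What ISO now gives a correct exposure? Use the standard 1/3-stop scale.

Scene light: 1 2/3 stops brighter.
Aperture: f/3.2 → f/3.5 → f/4 → f/4.5 → f/5 → f/5.6 → f/6.3 → f/7.1 → f/8 → f/9 → f/10 → f/11 — 3 2/3 stops smaller aperture (darker).
Shutter speed: 1.3 → 1 → 0.8 → 0.6 → 0.5 → 0.4 → 0.3 → 1/4 → 1/5 — 2 2/3 stops shorter (darker).
Net so far: 4 2/3 stops darker. ISO: 100 → 125 → 160 → 200 → 250 → 320 → 400 → 500 → 640 → 800 → 1000 → 1250 → 1600 → 2000 → 2500.

ISO 2500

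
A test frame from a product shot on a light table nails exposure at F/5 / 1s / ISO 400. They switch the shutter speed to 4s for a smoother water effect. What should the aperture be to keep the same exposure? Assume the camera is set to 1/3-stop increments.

Shutter speed: 1 → 1.3 → 1.6 → 2 → 2.5 → 3.2 → 4 — 2 stops longer (brighter).
Need 2 stops darker from the aperture: f/5 → f/5.6 → f/6.3 → f/7.1 → f/8 → f/9 → f/10.

f/10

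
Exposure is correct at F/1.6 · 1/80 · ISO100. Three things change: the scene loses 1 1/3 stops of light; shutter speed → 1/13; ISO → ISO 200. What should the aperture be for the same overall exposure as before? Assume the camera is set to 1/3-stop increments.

Scene light: 1 1/3 stops darker.
Shutter speed: 1/80 → 1/60 → 1/50 → 1/40 → 1/30 → 1/25 → 1/20 → 1/15 → 1/13 — 2 2/3 stops slower (brighter).
ISO: 100 → 125 → 160 → 200 — 1 stop higher (brighter).
Net so far: 2 1/3 stops brighter. Aperture: f/1.6 → f/1.8 → f/2 → f/2.2 → f/2.5 → f/2.8 → f/3.2 → f/3.5.

f/3.5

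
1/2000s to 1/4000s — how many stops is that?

1/2000 → 1/4000 — count the steps: 1 stop.

1 stop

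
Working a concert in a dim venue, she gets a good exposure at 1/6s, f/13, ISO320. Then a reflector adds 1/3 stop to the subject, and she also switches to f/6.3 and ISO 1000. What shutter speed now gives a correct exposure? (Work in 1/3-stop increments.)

1/100s

Scene light: 1/3 stop brighter.
Aperture: f/13 → f/11 → f/10 → f/9 → f/8 → f/7.1 → f/6.3 — 2 stops wider (brighter).
ISO: 320 → 400 → 500 → 640 → 800 → 1000 — 1 2/3 stops higher (brighter).
Net so far: 4 stops brighter. Shutter speed: 1/6 → 1/8 → 1/10 → 1/13 → 1/15 → 1/20 → 1/25 → 1/30 → 1/40 → 1/50 → 1/60 → 1/80 → 1/100.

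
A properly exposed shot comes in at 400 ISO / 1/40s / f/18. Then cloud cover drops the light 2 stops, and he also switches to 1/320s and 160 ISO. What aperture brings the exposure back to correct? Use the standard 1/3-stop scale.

f/2

Scene light: 2 stops darker.
Shutter speed: 1/40 → 1/50 → 1/60 → 1/80 → 1/100 → 1/125 → 1/160 → 1/200 → 1/250 → 1/320 — 3 stops faster (darker).
ISO: 400 → 320 → 250 → 200 → 160 — 1 1/3 stops dropped (darker).
Net so far: 6 1/3 stops darker. Aperture: f/18 → f/16 → f/14 → f/13 → f/11 → f/10 → f/9 → f/8 → f/7.1 → f/6.3 → f/5.6 → f/5 → f/4.5 → f/4 → f/3.5 → f/3.2 → f/2.8 → f/2.5 → f/2.2 → f/2.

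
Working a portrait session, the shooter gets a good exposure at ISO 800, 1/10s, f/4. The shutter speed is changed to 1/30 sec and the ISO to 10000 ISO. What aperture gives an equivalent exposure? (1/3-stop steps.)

f/8

Shutter speed: 1/10 → 1/13 → 1/15 → 1/20 → 1/25 → 1/30 — 1 2/3 stops faster (darker).
ISO: 800 → 1000 → 1250 → 1600 → 2000 → 2500 → 3200 → 4000 → 5000 → 6400 → 8000 → 10000 — 3 2/3 stops raised (brighter).
Net change so far: 2 stops brighter. Offset with the aperture: f/4 → f/4.5 → f/5 → f/5.6 → f/6.3 → f/7.1 → f/8.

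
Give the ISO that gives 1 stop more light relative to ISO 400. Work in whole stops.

ISO 800

ISO: 400 → 800 — 1 stop higher (brighter).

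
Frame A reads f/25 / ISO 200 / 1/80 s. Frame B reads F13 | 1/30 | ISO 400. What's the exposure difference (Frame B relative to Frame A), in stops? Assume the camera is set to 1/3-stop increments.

Aperture: f/25 → f/22 → f/20 → f/18 → f/16 → f/14 → f/13 — 2 stops opened up (brighter).
Shutter speed: 1/80 → 1/60 → 1/50 → 1/40 → 1/30 — 1 1/3 stops longer (brighter).
ISO: 200 → 250 → 320 → 400 — 1 stop raised (brighter).
Net: +2 +1 1/3 +1 = +4 1/3 stops.

4 1/3 stops brighter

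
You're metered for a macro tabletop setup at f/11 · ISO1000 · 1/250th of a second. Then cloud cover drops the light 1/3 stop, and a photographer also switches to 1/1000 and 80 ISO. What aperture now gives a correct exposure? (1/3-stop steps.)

Scene light: 1/3 stop darker.
Shutter speed: 1/250 → 1/320 → 1/400 → 1/500 → 1/640 → 1/800 → 1/1000 — 2 stops shorter (darker).
ISO: 1000 → 800 → 640 → 500 → 400 → 320 → 250 → 200 → 160 → 125 → 100 → 80 — 3 2/3 stops dropped (darker).
Net so far: 6 stops darker. Aperture: f/11 → f/10 → f/9 → f/8 → f/7.1 → f/6.3 → f/5.6 → f/5 → f/4.5 → f/4 → f/3.5 → f/3.2 → f/2.8 → f/2.5 → f/2.2 → f/2 → f/1.8 → f/1.6 → f/1.4.

f/1.4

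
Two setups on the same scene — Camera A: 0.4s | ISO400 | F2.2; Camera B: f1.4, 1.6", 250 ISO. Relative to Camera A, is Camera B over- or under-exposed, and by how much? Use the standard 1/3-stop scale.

2 2/3 stops brighter

Aperture: f/2.2 → f/2 → f/1.8 → f/1.6 → f/1.4 — 1 1/3 stops larger aperture (brighter).
Shutter speed: 0.4 → 0.5 → 0.6 → 0.8 → 1 → 1.3 → 1.6 — 2 stops slower (brighter).
ISO: 400 → 320 → 250 — 2/3 stop lower (darker).
Net: +1 1/3 +2 −2/3 = +2 2/3 stops.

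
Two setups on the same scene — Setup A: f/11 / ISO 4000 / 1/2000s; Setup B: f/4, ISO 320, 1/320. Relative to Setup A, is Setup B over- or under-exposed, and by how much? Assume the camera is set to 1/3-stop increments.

2 stops brighter

Aperture: f/11 → f/10 → f/9 → f/8 → f/7.1 → f/6.3 → f/5.6 → f/5 → f/4.5 → f/4 — 3 stops opened up (brighter).
Shutter speed: 1/2000 → 1/1600 → 1/1250 → 1/1000 → 1/800 → 1/640 → 1/500 → 1/400 → 1/320 — 2 2/3 stops longer (brighter).
ISO: 4000 → 3200 → 2500 → 2000 → 1600 → 1250 → 1000 → 800 → 640 → 500 → 400 → 320 — 3 2/3 stops lower (darker).
Net: +3 +2 2/3 −3 2/3 = +2 stops.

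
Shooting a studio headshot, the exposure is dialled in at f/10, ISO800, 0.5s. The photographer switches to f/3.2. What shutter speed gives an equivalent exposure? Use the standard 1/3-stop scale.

1/20s

Aperture: f/10 → f/9 → f/8 → f/7.1 → f/6.3 → f/5.6 → f/5 → f/4.5 → f/4 → f/3.5 → f/3.2 — 3 1/3 stops opened up (brighter).
Need 3 1/3 stops darker from the shutter speed: 0.5 → 0.4 → 0.3 → 1/4 → 1/5 → 1/6 → 1/8 → 1/10 → 1/13 → 1/15 → 1/20.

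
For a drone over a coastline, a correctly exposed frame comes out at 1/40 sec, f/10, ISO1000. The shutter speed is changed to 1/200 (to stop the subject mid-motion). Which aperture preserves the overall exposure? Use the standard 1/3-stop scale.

f/4.5

Shutter speed: 1/40 → 1/50 → 1/60 → 1/80 → 1/100 → 1/125 → 1/160 → 1/200 — 2 1/3 stops shorter (darker).
Need 2 1/3 stops brighter from the aperture: f/10 → f/9 → f/8 → f/7.1 → f/6.3 → f/5.6 → f/5 → f/4.5.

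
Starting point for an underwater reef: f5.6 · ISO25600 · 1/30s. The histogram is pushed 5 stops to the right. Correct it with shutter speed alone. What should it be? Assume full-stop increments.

1/1000s

Overexposed by 5 stops → need 5 stops darker.
Shutter speed: 1/30 → 1/60 → 1/125 → 1/250 → 1/500 → 1/1000.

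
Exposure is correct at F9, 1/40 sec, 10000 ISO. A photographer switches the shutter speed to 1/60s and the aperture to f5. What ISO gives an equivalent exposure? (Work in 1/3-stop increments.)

ISO 5000

Shutter speed: 1/40 → 1/50 → 1/60 — 2/3 stop shorter (darker).
Aperture: f/9 → f/8 → f/7.1 → f/6.3 → f/5.6 → f/5 — 1 2/3 stops larger aperture (brighter).
Net change so far: 1 stop brighter. Offset with the ISO: 10000 → 8000 → 6400 → 5000.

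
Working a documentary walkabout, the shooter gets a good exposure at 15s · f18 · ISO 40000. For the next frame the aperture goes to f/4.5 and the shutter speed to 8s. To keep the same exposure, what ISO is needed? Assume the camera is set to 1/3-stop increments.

Aperture: f/18 → f/16 → f/14 → f/13 → f/11 → f/10 → f/9 → f/8 → f/7.1 → f/6.3 → f/5.6 → f/5 → f/4.5 — 4 stops opened up (brighter).
Shutter speed: 15 → 13 → 10 → 8 — 1 stop shorter (darker).
Net change so far: 3 stops brighter. Offset with the ISO: 40000 → 32000 → 25600 → 20000 → 16000 → 12800 → 10000 → 8000 → 6400 → 5000.

ISO 5000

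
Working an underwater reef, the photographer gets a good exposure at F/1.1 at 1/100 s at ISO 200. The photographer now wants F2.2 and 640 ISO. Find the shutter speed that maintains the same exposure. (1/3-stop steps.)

Aperture: f/1.1 → f/1.2 → f/1.4 → f/1.6 → f/1.8 → f/2 → f/2.2 — 2 stops smaller aperture (darker).
ISO: 200 → 250 → 320 → 400 → 500 → 640 — 1 2/3 stops raised (brighter).
Net change so far: 1/3 stop darker. Offset with the shutter speed: 1/100 → 1/80.

1/80s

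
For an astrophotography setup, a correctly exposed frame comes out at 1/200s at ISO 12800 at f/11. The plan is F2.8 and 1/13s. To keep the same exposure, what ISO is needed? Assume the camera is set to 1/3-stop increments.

ISO 50

Aperture: f/11 → f/10 → f/9 → f/8 → f/7.1 → f/6.3 → f/5.6 → f/5 → f/4.5 → f/4 → f/3.5 → f/3.2 → f/2.8 — 4 stops wider (brighter).
Shutter speed: 1/200 → 1/160 → 1/125 → 1/100 → 1/80 → 1/60 → 1/50 → 1/40 → 1/30 → 1/25 → 1/20 → 1/15 → 1/13 — 4 stops longer (brighter).
Net change so far: 8 stops brighter. Offset with the ISO: 12800 → 10000 → 8000 → 6400 → 5000 → 4000 → 3200 → 2500 → 2000 → 1600 → 1250 → 1000 → 800 → 640 → 500 → 400 → 320 → 250 → 200 → 160 → 125 → 100 → 80 → 64 → 50.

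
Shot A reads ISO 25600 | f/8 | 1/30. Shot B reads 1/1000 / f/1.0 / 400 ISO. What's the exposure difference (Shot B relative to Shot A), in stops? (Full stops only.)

Aperture: f/8 → f/5.6 → f/4 → f/2.8 → f/2 → f/1.4 → f/1.0 — 6 stops larger aperture (brighter).
Shutter speed: 1/30 → 1/60 → 1/125 → 1/250 → 1/500 → 1/1000 — 5 stops shorter (darker).
ISO: 25600 → 12800 → 6400 → 3200 → 1600 → 800 → 400 — 6 stops lower (darker).
Net: +6 −5 −6 = −5 stops.

5 stops darker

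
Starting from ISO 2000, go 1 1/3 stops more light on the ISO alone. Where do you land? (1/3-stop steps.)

ISO: 2000 → 2500 → 3200 → 4000 → 5000 — 1 1/3 stops raised (brighter).

ISO 5000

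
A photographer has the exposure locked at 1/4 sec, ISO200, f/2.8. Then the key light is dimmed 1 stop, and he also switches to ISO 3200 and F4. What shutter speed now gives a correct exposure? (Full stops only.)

Scene light: 1 stop darker.
ISO: 200 → 400 → 800 → 1600 → 3200 — 4 stops raised (brighter).
Aperture: f/2.8 → f/4 — 1 stop stopped down (darker).
Net so far: 2 stops brighter. Shutter speed: 1/4 → 1/8 → 1/15.

1/15s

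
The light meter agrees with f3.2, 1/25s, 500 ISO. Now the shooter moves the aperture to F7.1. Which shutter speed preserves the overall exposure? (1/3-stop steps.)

Aperture: f/3.2 → f/3.5 → f/4 → f/4.5 → f/5 → f/5.6 → f/6.3 → f/7.1 — 2 1/3 stops stopped down (darker).
Need 2 1/3 stops brighter from the shutter speed: 1/25 → 1/20 → 1/15 → 1/13 → 1/10 → 1/8 → 1/6 → 1/5.

1/5s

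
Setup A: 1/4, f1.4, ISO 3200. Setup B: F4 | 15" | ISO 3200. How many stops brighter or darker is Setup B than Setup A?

3 stops brighter

Aperture: f/1.4 → f/2 → f/2.8 → f/4 — 3 stops stopped down (darker).
Shutter speed: 1/4 → 1/2 → 1 → 2 → 4 → 8 → 15 — 6 stops slower (brighter).
ISO: unchanged.
Net: −3 +6 = +3 stops.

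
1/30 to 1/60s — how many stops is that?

1 stop

1/30 → 1/60 — count the steps: 1 stop.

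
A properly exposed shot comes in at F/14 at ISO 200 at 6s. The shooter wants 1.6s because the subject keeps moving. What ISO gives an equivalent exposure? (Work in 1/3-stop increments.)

Shutter speed: 6 → 5 → 4 → 3.2 → 2.5 → 2 → 1.6 — 2 stops faster (darker).
Need 2 stops brighter from the ISO: 200 → 250 → 320 → 400 → 500 → 640 → 800.

ISO 800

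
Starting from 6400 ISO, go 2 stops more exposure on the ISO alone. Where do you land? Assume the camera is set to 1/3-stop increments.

ISO 25600

ISO: 6400 → 8000 → 10000 → 12800 → 16000 → 20000 → 25600 — 2 stops raised (brighter).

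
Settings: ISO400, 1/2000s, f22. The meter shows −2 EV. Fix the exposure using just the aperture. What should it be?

Underexposed by 2 stops → need 2 stops brighter.
Aperture: f/22 → f/16 → f/11.

f/11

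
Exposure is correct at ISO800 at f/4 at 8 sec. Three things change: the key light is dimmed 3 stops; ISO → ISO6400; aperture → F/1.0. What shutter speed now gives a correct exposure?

1/2s

Scene light: 3 stops darker.
ISO: 800 → 1600 → 3200 → 6400 — 3 stops higher (brighter).
Aperture: f/4 → f/2.8 → f/2 → f/1.4 → f/1.0 — 4 stops larger aperture (brighter).
Net so far: 4 stops brighter. Shutter speed: 8 → 4 → 2 → 1 → 1/2.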